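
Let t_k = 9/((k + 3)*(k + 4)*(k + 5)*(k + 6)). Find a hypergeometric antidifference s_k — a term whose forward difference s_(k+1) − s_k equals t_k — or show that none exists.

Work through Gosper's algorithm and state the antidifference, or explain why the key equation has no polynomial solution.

s_k = k*(k**2 + 12*k + 47)/(20*(k + 3)*(k + 4)*(k + 5))

Step 1: r(k) = (k + 3)/(k + 7).
Take A(k)=k + 3, B(k)=k + 7, C(k)=1.
Need (k + 3)·f(k+1) − (k + 6)·f(k) = 1.
Bound: deg f ≤ 3.
Solve for f: f(k) = k*(k**2 + 12*k + 47)/180 (degree 3 ≤ 3).
Get s_k = R·t_k = k*(k**2 + 12*k + 47)/(20*(k + 3)*(k + 4)*(k + 5)) with R(k) = B(k−1)f(k)/C(k) = k*(k + 6)*(k**2 + 12*k + 47)/180.
Verify: 9/(k**4 + 18*k**3 + 119*k**2 + 342*k + 360) matches t_k.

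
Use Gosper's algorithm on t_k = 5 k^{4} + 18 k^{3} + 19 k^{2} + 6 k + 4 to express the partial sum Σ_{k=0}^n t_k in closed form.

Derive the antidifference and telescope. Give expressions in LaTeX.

S(n) = n^{5} + 7 n^{4} + 17 n^{3} + 17 n^{2} + 10 n + 4

r(k) = (5*k**4 + 38*k**3 + 103*k**2 + 118*k + 52)/(5*k**4 + 18*k**3 + 19*k**2 + 6*k + 4) after simplifying.
Take A(k)=1, B(k)=1, C(k)=k**4 + 18*k**3/5 + 19*k**2/5 + 6*k/5 + 4/5.
Need (1)·f(k+1) − (1)·f(k) = k**4 + 18*k**3/5 + 19*k**2/5 + 6*k/5 + 4/5.
From deg A=0, deg B=0, deg C=4: d=5.
Solve for f: f(k) = k*(k**4 + 2*k**3 - k**2 - 2*k + 4)/5 (degree 5 ≤ 5).
Certificate R = B(k−1)f/C = k*(k**4 + 2*k**3 - k**2 - 2*k + 4)/(5*k**4 + 18*k**3 + 19*k**2 + 6*k + 4) gives s_k = k*(k**4 + 2*k**3 - k**2 - 2*k + 4).
Check: Δs_k = 5*k**4 + 18*k**3 + 19*k**2 + 6*k + 4. ✓
Evaluate: s_(n+1) = n**5 + 7*n**4 + 17*n**3 + 17*n**2 + 10*n + 4; subtract s_(0) = 0 ⇒ S(n) = n**5 + 7*n**4 + 17*n**3 + 17*n**2 + 10*n + 4.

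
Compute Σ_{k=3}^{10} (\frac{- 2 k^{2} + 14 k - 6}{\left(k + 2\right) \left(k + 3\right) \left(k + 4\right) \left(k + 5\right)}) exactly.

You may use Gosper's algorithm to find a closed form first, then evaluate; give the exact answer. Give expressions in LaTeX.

The ratio is (k**3 - 3*k**2 - 13*k - 6)/(k**3 - k**2 - 39*k + 18).
A = k + 2, B = k + 6, C = k**2 - 7*k + 3.
Solve (k + 2)·f(k+1) − (k + 5)·f(k) = k**2 - 7*k + 3.
d = 3 from the (1,1,2) case.
Solve for f: f(k) = k*(k - 10)*(k - 5)/24 (degree 3 ≤ 3).
R(k) = B(k−1)·f(k)/C(k) = k*(k - 10)*(k - 5)*(k + 5)/(24*(k**2 - 7*k + 3)); s_k = R·t_k = -k*(k**2 - 15*k + 50)/(12*(k + 2)*(k + 3)*(k + 4)).
Δs = 2*(-k**2 + 7*k - 3)/(k**4 + 14*k**3 + 71*k**2 + 154*k + 120), as required.
Sum = s_(11) − s_(3); s_(11) = -11/5460, s_(3) = -1/60 ⇒ 4/273.

Σ = 4/273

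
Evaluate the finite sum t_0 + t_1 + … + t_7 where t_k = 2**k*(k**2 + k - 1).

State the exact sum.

Compute t_(k+1)/t_k: get 2*(k + (k + 1)**2)/(k**2 + k - 1).
Gosper form: A/B · C(k+1)/C(k) with A=2, B=1, C=k**2 + k - 1.
Need (2)·f(k+1) − (1)·f(k) = k**2 + k - 1.
deg f ≤ 2 (via 0,0,2).
Coefficient equations give f(k) = k**2 - 3*k + 3.
Then R = B(k−1)f/C = (k**2 - 3*k + 3)/(k**2 + k - 1), so s_k = R(k)·t_k = 2**k*(k**2 - 3*k + 3).
Δs = 2**k*(k**2 + k - 1), as required.
Σ_(k=0)^(7) t_k = s_(8) − s_(0) = 11008 − (3) = 11005.

Σ = 11005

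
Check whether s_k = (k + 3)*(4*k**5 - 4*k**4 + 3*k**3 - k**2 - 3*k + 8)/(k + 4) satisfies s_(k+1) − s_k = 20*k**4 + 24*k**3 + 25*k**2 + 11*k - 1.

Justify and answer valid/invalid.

s_(k+1) = (4*k**6 + 32*k**5 + 91*k**4 + 132*k**3 + 104*k**2 + 39*k + 28)/(k + 5)
s_(k+1) − s_k = (20*k**6 + 188*k**5 + 533*k**4 + 598*k**3 + 486*k**2 + 165*k - 8)/(k**2 + 9*k + 20)
(s_(k+1) − s_k) − t_k = 2*(-8*k**5 - 54*k**4 - 59*k**3 - 56*k**2 - 23*k + 6)/(k**2 + 9*k + 20)

Invalid: residual 2*(-8*k**5 - 54*k**4 - 59*k**3 - 56*k**2 - 23*k + 6)/(k**2 + 9*k + 20) ≠ 0.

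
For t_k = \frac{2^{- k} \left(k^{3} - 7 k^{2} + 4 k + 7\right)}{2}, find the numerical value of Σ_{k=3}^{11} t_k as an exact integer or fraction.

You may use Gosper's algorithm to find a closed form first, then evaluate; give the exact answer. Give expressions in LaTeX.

Σ = -5751/4096

The ratio is (k**3 - 4*k**2 - 7*k + 5)/(2*(k**3 - 7*k**2 + 4*k + 7)).
Factor: A=1/2; B=1; C=k**3 - 7*k**2 + 4*k + 7.
f must satisfy (1/2)·f(k+1) − (1)·f(k) = k**3 - 7*k**2 + 4*k + 7.
d = 3 from the (0,0,3) case.
Match coefficients ⇒ f(k) = -2*(k**3 - 4*k**2 - k + 3).
R(k) = B(k−1)·f(k)/C(k) = -2*(k**3 - 4*k**2 - k + 3)/(k**3 - 7*k**2 + 4*k + 7); s_k = R·t_k = (-k**3 + 4*k**2 + k - 3)/2**k.
Verify: (k**3 - 7*k**2 + 4*k + 7)/(2*2**k) matches t_k.
Telescoping: Σ = s_(12) − s_(3) = -1143/4096 − (9/8) = -5751/4096.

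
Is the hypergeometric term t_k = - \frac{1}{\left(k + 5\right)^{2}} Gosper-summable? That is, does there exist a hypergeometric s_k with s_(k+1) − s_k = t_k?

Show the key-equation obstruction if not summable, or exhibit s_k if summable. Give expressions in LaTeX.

No — t_k has no hypergeometric antidifference.

Step 1: r(k) = (k + 5)**2/(k + 6)**2.
A = k**2 + 10*k + 25, B = k**2 + 12*k + 36, C = 1.
f must satisfy (k**2 + 10*k + 25)·f(k+1) − (k**2 + 10*k + 25)·f(k) = 1.
d = 0 from the (2,2,0) case.
Put f(k) = c0: A·f(k+1) − B(k−1)·f(k) − C = -1; need -1 = 0 — inconsistent ⇒ no f, not summable.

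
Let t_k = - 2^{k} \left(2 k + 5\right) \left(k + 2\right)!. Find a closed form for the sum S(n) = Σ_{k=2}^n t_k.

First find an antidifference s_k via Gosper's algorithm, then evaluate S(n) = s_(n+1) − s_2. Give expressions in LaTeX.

S(n) = - 2 \cdot 2^{n} \left(n + 3\right)! + 96

r(k) = 2*(k + 3)*(2*k + 7)/(2*k + 5) after simplifying.
Factor: A=2*k + 6; B=1; C=k + 5/2.
f must satisfy (2*k + 6)·f(k+1) − (1)·f(k) = k + 5/2.
Degrees (1,0,1) ⇒ d ≤ 0.
Solving with deg f ≤ 0: f(k) = 1/2.
Certificate R = B(k−1)f/C = 1/(2*k + 5) gives s_k = -2**k*factorial(k + 2).
Check: Δs_k = -2**k*(2*k + 5)*factorial(k + 2). ✓
Evaluate: s_(n+1) = -2**(n + 1)*factorial(n + 3); subtract s_(2) = -96 ⇒ S(n) = -2*2**n*factorial(n + 3) + 96.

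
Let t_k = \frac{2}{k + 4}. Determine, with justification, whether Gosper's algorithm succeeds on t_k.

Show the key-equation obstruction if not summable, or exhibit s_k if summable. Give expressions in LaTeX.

No — key equation has no polynomial f.

Ratio r(k) = (k + 4)/(k + 5).
Take A(k)=k + 4, B(k)=k + 5, C(k)=1.
Need (k + 4)·f(k+1) − (k + 4)·f(k) = 1.
deg f ≤ 0 (via 1,1,0).
Generic f = c0 gives residual -1; -1 = 0 cannot hold, so t_k is not Gosper-summable.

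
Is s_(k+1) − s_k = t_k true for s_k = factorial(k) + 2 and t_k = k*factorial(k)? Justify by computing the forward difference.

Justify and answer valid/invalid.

Valid — Δs_k = t_k.

s_(k+1) = k*factorial(k) + factorial(k) + 2
s_(k+1) − s_k = k*factorial(k)
(s_(k+1) − s_k) − t_k = 0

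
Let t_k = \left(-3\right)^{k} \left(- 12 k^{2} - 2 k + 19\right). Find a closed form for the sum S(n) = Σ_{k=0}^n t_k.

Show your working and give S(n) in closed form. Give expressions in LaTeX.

t_(k+1)/t_k = 3*(-12*k**2 - 26*k + 5)/(12*k**2 + 2*k - 19).
Factor: A=-3; B=1; C=k**2 + k/6 - 19/12.
f must satisfy (-3)·f(k+1) − (1)·f(k) = k**2 + k/6 - 19/12.
Bound: deg f ≤ 2.
Match coefficients ⇒ f(k) = -(k - 2)*(3*k + 2)/12.
Certificate R = B(k−1)f/C = -(k - 2)*(3*k + 2)/(12*k**2 + 2*k - 19) gives s_k = (-3)**k*(3*k**2 - 4*k - 4).
Check: Δs_k = (-3)**k*(-12*k**2 - 2*k + 19). ✓
Σ_(k=0)^n t_k = s_(n+1) − s_(0) = ((-3)**(n + 1)*(3*n**2 + 2*n - 5)) − (-4), i.e. -9*(-3)**n*n**2 - 6*(-3)**n*n + 15*(-3)**n + 4.

S(n) = - 9 \left(-3\right)^{n} n^{2} - 6 \left(-3\right)^{n} n + 15 \left(-3\right)^{n} + 4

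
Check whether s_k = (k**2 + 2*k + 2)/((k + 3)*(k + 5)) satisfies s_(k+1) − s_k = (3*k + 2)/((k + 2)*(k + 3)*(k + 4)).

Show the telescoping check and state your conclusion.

s_(k+1) = (2*k + (k + 1)**2 + 4)/((k + 4)*(k + 6))
s_(k+1) − s_k = (6*k**2 + 32*k + 27)/(k**4 + 18*k**3 + 119*k**2 + 342*k + 360)
(s_(k+1) − s_k) − t_k = 3*(k**3 + 3*k**2 - 7*k - 2)/(k**5 + 20*k**4 + 155*k**3 + 580*k**2 + 1044*k + 720)

Invalid: residual 3*(k**3 + 3*k**2 - 7*k - 2)/(k**5 + 20*k**4 + 155*k**3 + 580*k**2 + 1044*k + 720) ≠ 0.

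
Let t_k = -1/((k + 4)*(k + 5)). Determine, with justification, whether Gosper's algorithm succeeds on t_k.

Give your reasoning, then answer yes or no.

Yes. s_k = -k/(4*k + 16).

r(k) = (k + 4)/(k + 6) after simplifying.
Normal form (A,B,C) = (k + 4, k + 6, 1).
Key eq: (k + 4)·f(k+1) = (k + 5)·f(k) + (1).
d = 1 from the (1,1,0) case.
Coefficient equations give f(k) = k/4.
Get s_k = R·t_k = -k/(4*k + 16) with R(k) = B(k−1)f(k)/C(k) = k*(k + 5)/4.
s_(k+1) − s_k = -1/(k**2 + 9*k + 20) = t_k.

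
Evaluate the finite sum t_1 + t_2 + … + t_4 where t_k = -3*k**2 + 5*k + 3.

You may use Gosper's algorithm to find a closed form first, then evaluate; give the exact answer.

Compute t_(k+1)/t_k: get (3*k**2 + k - 5)/(3*k**2 - 5*k - 3).
Normal form (A,B,C) = (1, 1, k**2 - 5*k/3 - 1).
f must satisfy (1)·f(k+1) − (1)·f(k) = k**2 - 5*k/3 - 1.
Bound: deg f ≤ 3.
A polynomial solution: f(k) = k**2*(k - 4)/3.
R(k) = B(k−1)·f(k)/C(k) = k**2*(k - 4)/(3*k**2 - 5*k - 3); s_k = R·t_k = k**2*(4 - k).
Δs = -3*k**2 + 5*k + 3, as required.
Evaluate s at k=5 and k=1: -25 and 3; difference -28.

Σ = -28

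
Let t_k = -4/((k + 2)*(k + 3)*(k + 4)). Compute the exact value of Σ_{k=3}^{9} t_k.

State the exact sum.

Compute t_(k+1)/t_k: get (k + 2)/(k + 5).
A = k + 2, B = k + 5, C = 1.
f must satisfy (k + 2)·f(k+1) − (k + 4)·f(k) = 1.
Bound: deg f ≤ 2.
Match coefficients ⇒ f(k) = k*(k + 5)/12.
So s_k = (B(k−1)f/C)·t_k = (k*(k + 4)*(k + 5)/12)·t_k = k*(-k - 5)/(3*(k + 2)*(k + 3)).
Δs = -4/(k**3 + 9*k**2 + 26*k + 24), as required.
Evaluate s at k=10 and k=3: -25/78 and -4/15; difference -7/130.

Σ = -7/130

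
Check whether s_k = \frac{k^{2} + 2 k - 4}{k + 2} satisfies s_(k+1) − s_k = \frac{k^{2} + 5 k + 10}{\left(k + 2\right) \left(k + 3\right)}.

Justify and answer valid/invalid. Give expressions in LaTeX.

valid; difference matches t_k

s_(k+1) = (k**2 + 4*k - 1)/(k + 3)
s_(k+1) − s_k = (k**2 + 5*k + 10)/(k**2 + 5*k + 6)
(s_(k+1) − s_k) − t_k = 0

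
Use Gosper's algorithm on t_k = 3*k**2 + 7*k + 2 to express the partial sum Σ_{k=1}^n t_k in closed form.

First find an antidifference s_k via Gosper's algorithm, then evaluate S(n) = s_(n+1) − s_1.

S(n) = n*(n**2 + 5*n + 6)

Compute t_(k+1)/t_k: get (3*k**2 + 13*k + 12)/(3*k**2 + 7*k + 2).
Normal form (A,B,C) = (1, 1, k**2 + 7*k/3 + 2/3).
Solve (1)·f(k+1) − (1)·f(k) = k**2 + 7*k/3 + 2/3.
d = 3 from the (0,0,2) case.
Solving with deg f ≤ 3: f(k) = k*(k**2 + 2*k - 1)/3.
So s_k = (B(k−1)f/C)·t_k = (k*(k**2 + 2*k - 1)/((k + 2)*(3*k + 1)))·t_k = k*(k**2 + 2*k - 1).
Verify: 3*k**2 + 7*k + 2 matches t_k.
Σ_(k=1)^n t_k = s_(n+1) − s_(1) = (n**3 + 5*n**2 + 6*n + 2) − (2), i.e. n*(n**2 + 5*n + 6).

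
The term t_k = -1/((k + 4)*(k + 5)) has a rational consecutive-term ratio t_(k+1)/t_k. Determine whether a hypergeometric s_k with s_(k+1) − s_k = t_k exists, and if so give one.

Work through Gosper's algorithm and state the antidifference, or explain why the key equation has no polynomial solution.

s_k = -k/(4*k + 16)

Ratio r(k) = (k + 4)/(k + 6).
So A=k + 4 and B=k + 6, with C=1.
f must satisfy (k + 4)·f(k+1) − (k + 5)·f(k) = 1.
Degrees (1,1,0) ⇒ d ≤ 1.
Solve for f: f(k) = k/4 (degree 1 ≤ 1).
So s_k = (B(k−1)f/C)·t_k = (k*(k + 5)/4)·t_k = -k/(4*k + 16).
Verify: -1/(k**2 + 9*k + 20) matches t_k.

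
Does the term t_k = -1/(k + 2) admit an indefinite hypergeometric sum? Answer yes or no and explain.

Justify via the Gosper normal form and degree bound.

r(k) = (k + 2)/(k + 3) after simplifying.
Take A(k)=k + 2, B(k)=k + 3, C(k)=1.
f must satisfy (k + 2)·f(k+1) − (k + 2)·f(k) = 1.
Degrees (1,1,0) ⇒ d ≤ 0.
Generic f = c0 gives residual -1; -1 = 0 cannot hold, so t_k is not Gosper-summable.

No — the linear system for f has no solution.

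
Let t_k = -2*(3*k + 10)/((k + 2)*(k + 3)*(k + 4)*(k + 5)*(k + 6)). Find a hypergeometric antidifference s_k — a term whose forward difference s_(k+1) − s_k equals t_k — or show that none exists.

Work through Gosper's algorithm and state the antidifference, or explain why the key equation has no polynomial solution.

s_k = k*(-k**2 - 11*k - 38)/(20*(k**3 + 11*k**2 + 38*k + 40))

r(k) = (k + 2)*(3*k + 13)/((k + 7)*(3*k + 10)) after simplifying.
Normal form (A,B,C) = (k + 2, k + 7, k + 10/3).
Solve (k + 2)·f(k+1) − (k + 6)·f(k) = k + 10/3.
Degrees (1,1,1) ⇒ d ≤ 4.
Coefficient equations give f(k) = k*(k + 3)*(k**2 + 11*k + 38)/120.
R(k) = B(k−1)·f(k)/C(k) = k*(k + 3)*(k + 6)*(k**2 + 11*k + 38)/(40*(3*k + 10)); s_k = R·t_k = k*(-k**2 - 11*k - 38)/(20*(k**3 + 11*k**2 + 38*k + 40)).
Check: Δs_k = 2*(-3*k - 10)/(k**5 + 20*k**4 + 155*k**3 + 580*k**2 + 1044*k + 720). ✓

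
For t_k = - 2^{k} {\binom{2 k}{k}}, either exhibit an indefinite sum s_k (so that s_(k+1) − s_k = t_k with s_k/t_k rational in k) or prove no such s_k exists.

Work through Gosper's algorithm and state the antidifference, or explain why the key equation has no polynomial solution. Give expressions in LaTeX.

none — t_k is not Gosper-summable

Step 1: r(k) = 4*(2*k + 1)/(k + 1).
Normal form (A,B,C) = (8*k + 4, k + 1, 1).
Key eq: (8*k + 4)·f(k+1) = (k)·f(k) + (1).
Bound: deg f ≤ -1.
Bound -1 < 0, so the key equation has no polynomial solution.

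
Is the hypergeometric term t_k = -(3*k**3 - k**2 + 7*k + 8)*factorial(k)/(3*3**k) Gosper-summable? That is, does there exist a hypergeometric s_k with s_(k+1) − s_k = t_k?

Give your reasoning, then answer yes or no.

Ratio r(k) = (k + 1)*(7*k + 3*(k + 1)**3 - (k + 1)**2 + 15)/(3*(3*k**3 - k**2 + 7*k + 8)).
Factor: A=k/3 + 1/3; B=1; C=k**3 - k**2/3 + 7*k/3 + 8/3.
Solve (k/3 + 1/3)·f(k+1) − (1)·f(k) = k**3 - k**2/3 + 7*k/3 + 8/3.
Bound: deg f ≤ 2.
Match coefficients ⇒ f(k) = 3*k**2 - k - 3.
Then R = B(k−1)f/C = 3*(3*k**2 - k - 3)/(3*k**3 - k**2 + 7*k + 8), so s_k = R(k)·t_k = (-3*k**2 + k + 3)*factorial(k)/3**k.
s_(k+1) − s_k = -(3*k**3 - k**2 + 7*k + 8)*factorial(k)/(3*3**k) = t_k.

Yes. s_k = (-3*k**2 + k + 3)*factorial(k)/3**k.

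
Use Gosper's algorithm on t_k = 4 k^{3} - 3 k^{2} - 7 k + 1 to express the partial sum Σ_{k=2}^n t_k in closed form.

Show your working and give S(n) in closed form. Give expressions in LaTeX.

S(n) = n^{4} + n^{3} - 4 n^{2} - 3 n + 5

t_(k+1)/t_k = (4*k**3 + 9*k**2 - k - 5)/(4*k**3 - 3*k**2 - 7*k + 1).
Factor: A=1; B=1; C=k**3 - 3*k**2/4 - 7*k/4 + 1/4.
Key eq: (1)·f(k+1) = (1)·f(k) + (k**3 - 3*k**2/4 - 7*k/4 + 1/4).
deg f ≤ 4 (via 0,0,3).
Match coefficients ⇒ f(k) = k*(k**3 - 3*k**2 - k + 4)/4.
R(k) = B(k−1)·f(k)/C(k) = k*(k**3 - 3*k**2 - k + 4)/(4*k**3 - 3*k**2 - 7*k + 1); s_k = R·t_k = k*(k**3 - 3*k**2 - k + 4).
Verify: 4*k**3 - 3*k**2 - 7*k + 1 matches t_k.
s_(n+1) = n**4 + n**3 - 4*n**2 - 3*n + 1 and s_(2) = -4, so S(n) = n**4 + n**3 - 4*n**2 - 3*n + 5.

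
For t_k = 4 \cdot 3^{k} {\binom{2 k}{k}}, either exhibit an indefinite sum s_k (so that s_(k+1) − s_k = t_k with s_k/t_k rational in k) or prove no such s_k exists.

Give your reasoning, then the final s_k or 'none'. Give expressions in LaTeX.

The ratio is 6*(2*k + 1)/(k + 1).
Gosper form: A/B · C(k+1)/C(k) with A=12*k + 6, B=k + 1, C=1.
Need (12*k + 6)·f(k+1) − (k)·f(k) = 1.
d = -1 from the (1,1,0) case.
Negative degree bound (-1): no f exists, t_k not Gosper-summable.

none (Gosper's algorithm certifies no s_k)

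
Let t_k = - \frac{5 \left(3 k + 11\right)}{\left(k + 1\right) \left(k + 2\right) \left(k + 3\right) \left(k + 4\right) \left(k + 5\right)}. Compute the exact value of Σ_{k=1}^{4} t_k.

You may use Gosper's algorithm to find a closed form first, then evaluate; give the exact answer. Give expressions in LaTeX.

Compute t_(k+1)/t_k: get (k + 1)*(3*k + 14)/((k + 6)*(3*k + 11)).
Normal form (A,B,C) = (k + 1, k + 6, k + 11/3).
Need (k + 1)·f(k+1) − (k + 5)·f(k) = k + 11/3.
From deg A=1, deg B=1, deg C=1: d=4.
A polynomial solution: f(k) = k*(k + 3)*(k**2 + 7*k + 14)/24.
Get s_k = R·t_k = 5*k*(-k**2 - 7*k - 14)/(8*(k**3 + 7*k**2 + 14*k + 8)) with R(k) = B(k−1)f(k)/C(k) = k*(k + 3)*(k + 5)*(k**2 + 7*k + 14)/(8*(3*k + 11)).
Verify: 5*(-3*k - 11)/(k**5 + 15*k**4 + 85*k**3 + 225*k**2 + 274*k + 120) matches t_k.
Σ_(k=1)^(4) t_k = s_(5) − s_(1) = -925/1512 − (-11/24) = -29/189.

Σ = -29/189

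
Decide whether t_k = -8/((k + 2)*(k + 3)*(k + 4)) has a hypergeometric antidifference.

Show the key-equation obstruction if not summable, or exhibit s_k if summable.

Ratio r(k) = (k + 2)/(k + 5).
A = k + 2, B = k + 5, C = 1.
Need (k + 2)·f(k+1) − (k + 4)·f(k) = 1.
deg f ≤ 2 (via 1,1,0).
Match coefficients ⇒ f(k) = k*(k + 5)/12.
Certificate R = B(k−1)f/C = k*(k + 4)*(k + 5)/12 gives s_k = 2*k*(-k - 5)/(3*(k + 2)*(k + 3)).
Δs = -8/(k**3 + 9*k**2 + 26*k + 24), as required.

Yes. s_k = 2*k*(-k - 5)/(3*(k + 2)*(k + 3)).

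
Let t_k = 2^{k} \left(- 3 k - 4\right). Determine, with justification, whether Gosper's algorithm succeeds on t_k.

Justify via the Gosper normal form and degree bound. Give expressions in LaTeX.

t_(k+1)/t_k = 2*(3*k + 7)/(3*k + 4).
Factor: A=2; B=1; C=k + 4/3.
Solve (2)·f(k+1) − (1)·f(k) = k + 4/3.
d = 1 from the (0,0,1) case.
Coefficient equations give f(k) = (3*k - 2)/3.
Then R = B(k−1)f/C = (3*k - 2)/(3*k + 4), so s_k = R(k)·t_k = 2**k*(2 - 3*k).
s_(k+1) − s_k = 2**k*(-3*k - 4) = t_k.

Yes. s_k = 2^{k} \left(2 - 3 k\right).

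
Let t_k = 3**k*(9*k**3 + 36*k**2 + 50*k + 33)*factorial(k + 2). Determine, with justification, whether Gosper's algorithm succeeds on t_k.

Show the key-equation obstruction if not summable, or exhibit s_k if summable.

Yes. s_k = 3**k*(3*k**2 - 2*k + 3)*factorial(k + 2).

Ratio r(k) = 3*(9*k**4 + 90*k**3 + 338*k**2 + 575*k + 384)/(9*k**3 + 36*k**2 + 50*k + 33).
Normal form (A,B,C) = (3*k + 9, 1, k**3 + 4*k**2 + 50*k/9 + 11/3).
Need (3*k + 9)·f(k+1) − (1)·f(k) = k**3 + 4*k**2 + 50*k/9 + 11/3.
d = 2 from the (1,0,3) case.
Solve for f: f(k) = (3*k**2 - 2*k + 3)/9 (degree 2 ≤ 2).
Certificate R = B(k−1)f/C = (3*k**2 - 2*k + 3)/(9*k**3 + 36*k**2 + 50*k + 33) gives s_k = 3**k*(3*k**2 - 2*k + 3)*factorial(k + 2).
Δs = 3**k*(9*k**3 + 36*k**2 + 50*k + 33)*factorial(k + 2), as required.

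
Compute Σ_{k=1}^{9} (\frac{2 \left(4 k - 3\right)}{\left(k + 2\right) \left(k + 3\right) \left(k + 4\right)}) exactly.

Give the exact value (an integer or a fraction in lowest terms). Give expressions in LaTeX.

t_(k+1)/t_k = (k + 2)*(4*k + 1)/((k + 5)*(4*k - 3)).
Take A(k)=k + 2, B(k)=k + 5, C(k)=k - 3/4.
Set up (k + 2)·f(k+1) − (k + 4)·f(k) − (k - 3/4) = 0.
Bound: deg f ≤ 2.
Solving with deg f ≤ 2: f(k) = k*(5*k - 23)/48.
Certificate R = B(k−1)f/C = k*(k + 4)*(5*k - 23)/(12*(4*k - 3)) gives s_k = k*(5*k - 23)/(6*(k + 2)*(k + 3)).
Verify: 2*(4*k - 3)/(k**3 + 9*k**2 + 26*k + 24) matches t_k.
Σ_(k=1)^(9) t_k = s_(10) − s_(1) = 15/52 − (-1/4) = 7/13.

Σ = 7/13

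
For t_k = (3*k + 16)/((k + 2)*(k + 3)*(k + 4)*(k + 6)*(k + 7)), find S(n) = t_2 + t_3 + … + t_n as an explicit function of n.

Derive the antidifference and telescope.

S(n) = (n**3 + 14*n**2 + 61*n - 76)/(160*(n**3 + 14*n**2 + 61*n + 84))

r(k) = (k + 2)*(k + 6)*(3*k + 19)/((k + 5)*(k + 8)*(3*k + 16)) after simplifying.
Gosper form: A/B · C(k+1)/C(k) with A=k + 2, B=k + 8, C=k**2 + 31*k/3 + 80/3.
Need (k + 2)·f(k+1) − (k + 7)·f(k) = k**2 + 31*k/3 + 80/3.
deg f ≤ 5 (via 1,1,2).
Match coefficients ⇒ f(k) = k*(k + 4)*(k + 5)*(k**2 + 11*k + 36)/108.
Get s_k = R·t_k = k*(k**2 + 11*k + 36)/(36*(k**3 + 11*k**2 + 36*k + 36)) with R(k) = B(k−1)f(k)/C(k) = k*(k + 4)*(k + 7)*(k**2 + 11*k + 36)/(36*(3*k + 16)).
s_(k+1) − s_k = (3*k + 16)/(k**5 + 22*k**4 + 185*k**3 + 740*k**2 + 1404*k + 1008) = t_k.
Telescope: S(n) = s_(n+1) − s_(2) = (n**3 + 14*n**2 + 61*n + 48)/(36*(n**3 + 14*n**2 + 61*n + 84)) − (31/1440) = (n**3 + 14*n**2 + 61*n - 76)/(160*(n**3 + 14*n**2 + 61*n + 84)).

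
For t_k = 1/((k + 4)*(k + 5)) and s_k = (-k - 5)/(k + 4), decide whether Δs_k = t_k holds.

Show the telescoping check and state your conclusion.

valid (s_(k+1) − s_k reduces to t_k)

s_(k+1) = (-k - 6)/(k + 5)
s_(k+1) − s_k = 1/(k**2 + 9*k + 20)
(s_(k+1) − s_k) − t_k = 0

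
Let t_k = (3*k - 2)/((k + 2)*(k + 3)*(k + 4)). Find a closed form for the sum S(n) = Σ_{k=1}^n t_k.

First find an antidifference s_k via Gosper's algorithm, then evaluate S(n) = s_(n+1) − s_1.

S(n) = n*(5*n - 1)/(12*(n**2 + 7*n + 12))

r(k) = (k + 2)*(3*k + 1)/((k + 5)*(3*k - 2)) after simplifying.
Factor: A=k + 2; B=k + 5; C=k - 2/3.
f must satisfy (k + 2)·f(k+1) − (k + 4)·f(k) = k - 2/3.
From deg A=1, deg B=1, deg C=1: d=2.
Coefficient equations give f(k) = k*(k - 4)/9.
Get s_k = R·t_k = k*(k - 4)/(3*(k + 2)*(k + 3)) with R(k) = B(k−1)f(k)/C(k) = k*(k - 4)*(k + 4)/(3*(3*k - 2)).
Δs = (3*k - 2)/(k**3 + 9*k**2 + 26*k + 24), as required.
Σ_(k=1)^n t_k = s_(n+1) − s_(1) = ((n**2 - 2*n - 3)/(3*(n**2 + 7*n + 12))) − (-1/12), i.e. n*(5*n - 1)/(12*(n**2 + 7*n + 12)).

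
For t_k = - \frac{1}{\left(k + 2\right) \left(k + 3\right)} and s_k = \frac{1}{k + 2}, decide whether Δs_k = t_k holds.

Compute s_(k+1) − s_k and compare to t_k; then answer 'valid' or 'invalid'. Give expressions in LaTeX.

s_(k+1) = 1/(k + 3)
s_(k+1) − s_k = -1/((k + 2)*(k + 3))
(s_(k+1) − s_k) − t_k = 0

valid; difference matches t_k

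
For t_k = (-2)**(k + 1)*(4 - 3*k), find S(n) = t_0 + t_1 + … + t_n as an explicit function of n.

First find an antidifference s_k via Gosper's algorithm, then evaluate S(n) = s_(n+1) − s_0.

S(n) = 4*(-2)**n*n - 4*(-2)**n - 4

r(k) = 2*(1 - 3*k)/(3*k - 4) after simplifying.
Normal form (A,B,C) = (-2, 1, k - 4/3).
Set up (-2)·f(k+1) − (1)·f(k) − (k - 4/3) = 0.
Degrees (0,0,1) ⇒ d ≤ 1.
Coefficient equations give f(k) = -(k - 2)/3.
So s_k = (B(k−1)f/C)·t_k = (-(k - 2)/(3*k - 4))·t_k = (-2)**(k + 1)*(k - 2).
Check: Δs_k = (-2)**(k + 1)*(4 - 3*k). ✓
Σ_(k=0)^n t_k = s_(n+1) − s_(0) = ((-2)**(n + 2)*(n - 1)) − (4), i.e. 4*(-2)**n*n - 4*(-2)**n - 4.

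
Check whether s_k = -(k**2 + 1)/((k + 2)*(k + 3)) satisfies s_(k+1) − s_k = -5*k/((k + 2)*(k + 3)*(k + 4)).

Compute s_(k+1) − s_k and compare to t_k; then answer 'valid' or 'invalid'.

s_(k+1) = (-(k + 1)**2 - 1)/((k + 3)*(k + 4))
s_(k+1) − s_k = -5*k/(k**3 + 9*k**2 + 26*k + 24)
(s_(k+1) − s_k) − t_k = 0

valid; difference matches t_k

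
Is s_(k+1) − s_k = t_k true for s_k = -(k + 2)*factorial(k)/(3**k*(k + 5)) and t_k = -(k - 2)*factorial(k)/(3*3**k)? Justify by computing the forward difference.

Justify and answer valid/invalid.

Invalid: residual (k**2 + 3*k - 13)*factorial(k)/(3**k*(k + 5)*(k + 6)) ≠ 0.

s_(k+1) = -(k + 3)*factorial(k + 1)/(3*3**k*(k + 6))
s_(k+1) − s_k = -(k**3 + 6*k**2 - k - 21)*factorial(k)/(3*3**k*(k + 5)*(k + 6))
(s_(k+1) − s_k) − t_k = (k**2 + 3*k - 13)*factorial(k)/(3**k*(k + 5)*(k + 6))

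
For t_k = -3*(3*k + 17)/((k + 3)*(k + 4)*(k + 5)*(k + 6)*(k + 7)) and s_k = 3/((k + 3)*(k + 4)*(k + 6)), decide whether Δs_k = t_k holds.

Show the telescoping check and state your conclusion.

s_(k+1) = 3/((k + 4)*(k + 5)*(k + 7))
s_(k+1) − s_k = 3*(-3*k - 17)/(k**5 + 25*k**4 + 245*k**3 + 1175*k**2 + 2754*k + 2520)
(s_(k+1) − s_k) − t_k = 0

Valid: the claim telescopes to t_k.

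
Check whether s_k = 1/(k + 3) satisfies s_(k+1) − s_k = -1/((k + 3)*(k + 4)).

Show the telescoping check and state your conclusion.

s_(k+1) = 1/(k + 4)
s_(k+1) − s_k = -1/((k + 3)*(k + 4))
(s_(k+1) − s_k) − t_k = 0

valid (s_(k+1) − s_k reduces to t_k)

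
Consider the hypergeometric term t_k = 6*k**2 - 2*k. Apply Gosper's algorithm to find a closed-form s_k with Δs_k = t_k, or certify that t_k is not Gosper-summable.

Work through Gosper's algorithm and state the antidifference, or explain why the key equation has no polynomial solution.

r(k) = (-k + 3*(k + 1)**2 - 1)/(k*(3*k - 1)) after simplifying.
Normal form (A,B,C) = (1, 1, k**2 - k/3).
Need (1)·f(k+1) − (1)·f(k) = k**2 - k/3.
d = 3 from the (0,0,2) case.
Solving with deg f ≤ 3: f(k) = k*(k - 1)**2/3.
So s_k = (B(k−1)f/C)·t_k = ((k - 1)**2/(3*k - 1))·t_k = 2*k*(k**2 - 2*k + 1).
Check: Δs_k = 2*k*(3*k - 1). ✓

s_k = 2*k*(k**2 - 2*k + 1)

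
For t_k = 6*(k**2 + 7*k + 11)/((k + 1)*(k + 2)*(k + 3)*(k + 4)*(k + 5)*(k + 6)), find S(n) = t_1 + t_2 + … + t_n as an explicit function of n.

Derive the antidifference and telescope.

S(n) = n*(n**2 + 12*n + 44)/(24*(n**3 + 12*n**2 + 44*n + 48))

t_(k+1)/t_k = (k + 1)*(7*k + (k + 1)**2 + 18)/((k + 7)*(k**2 + 7*k + 11)).
Normal form (A,B,C) = (k + 1, k + 7, k**2 + 7*k + 11).
Need (k + 1)·f(k+1) − (k + 6)·f(k) = k**2 + 7*k + 11.
From deg A=1, deg B=1, deg C=2: d=5.
Solve for f: f(k) = k*(k + 2)*(k + 4)*(k**2 + 9*k + 23)/45 (degree 5 ≤ 5).
Then R = B(k−1)f/C = k*(k + 2)*(k + 4)*(k + 6)*(k**2 + 9*k + 23)/(45*(k**2 + 7*k + 11)), so s_k = R(k)·t_k = 2*k*(k**2 + 9*k + 23)/(15*(k**3 + 9*k**2 + 23*k + 15)).
Check: Δs_k = 6*(k**2 + 7*k + 11)/(k**6 + 21*k**5 + 175*k**4 + 735*k**3 + 1624*k**2 + 1764*k + 720). ✓
s_(n+1) = 2*(n**3 + 12*n**2 + 44*n + 33)/(15*(n**3 + 12*n**2 + 44*n + 48)) and s_(1) = 11/120, so S(n) = n*(n**2 + 12*n + 44)/(24*(n**3 + 12*n**2 + 44*n + 48)).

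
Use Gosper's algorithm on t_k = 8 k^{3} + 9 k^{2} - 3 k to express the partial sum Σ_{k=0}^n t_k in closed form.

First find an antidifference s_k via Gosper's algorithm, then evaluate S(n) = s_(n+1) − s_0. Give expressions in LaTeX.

S(n) = n^{2} \left(2 n^{2} + 7 n + 5\right)

t_(k+1)/t_k = (8*k**3 + 33*k**2 + 39*k + 14)/(k*(8*k**2 + 9*k - 3)).
Factor: A=1; B=1; C=k**3 + 9*k**2/8 - 3*k/8.
Set up (1)·f(k+1) − (1)·f(k) − (k**3 + 9*k**2/8 - 3*k/8) = 0.
d = 4 from the (0,0,3) case.
Solve for f: f(k) = k*(k - 1)**2*(2*k + 3)/8 (degree 4 ≤ 4).
Then R = B(k−1)f/C = (k - 1)**2*(2*k + 3)/(8*k**2 + 9*k - 3), so s_k = R(k)·t_k = k*(2*k**3 - k**2 - 4*k + 3).
s_(k+1) − s_k = k*(8*k**2 + 9*k - 3) = t_k.
Evaluate: s_(n+1) = n**2*(2*n**2 + 7*n + 5); subtract s_(0) = 0 ⇒ S(n) = n**2*(2*n**2 + 7*n + 5).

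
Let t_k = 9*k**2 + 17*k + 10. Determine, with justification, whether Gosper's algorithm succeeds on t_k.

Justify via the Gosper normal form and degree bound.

Yes. s_k = k*(3*k**2 + 4*k + 3).

Step 1: r(k) = (9*k**2 + 35*k + 36)/(9*k**2 + 17*k + 10).
A = 1, B = 1, C = k**2 + 17*k/9 + 10/9.
Solve (1)·f(k+1) − (1)·f(k) = k**2 + 17*k/9 + 10/9.
From deg A=0, deg B=0, deg C=2: d=3.
Coefficient equations give f(k) = k*(3*k**2 + 4*k + 3)/9.
Get s_k = R·t_k = k*(3*k**2 + 4*k + 3) with R(k) = B(k−1)f(k)/C(k) = k*(3*k**2 + 4*k + 3)/(9*k**2 + 17*k + 10).
Check: Δs_k = 9*k**2 + 17*k + 10. ✓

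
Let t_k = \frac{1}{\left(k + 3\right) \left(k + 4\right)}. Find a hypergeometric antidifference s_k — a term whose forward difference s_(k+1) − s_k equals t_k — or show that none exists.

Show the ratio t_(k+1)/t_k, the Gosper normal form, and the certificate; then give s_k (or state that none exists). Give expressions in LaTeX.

s_k = \frac{k}{3 \left(k + 3\right)}

r(k) = (k + 3)/(k + 5) after simplifying.
A = k + 3, B = k + 5, C = 1.
Need (k + 3)·f(k+1) − (k + 4)·f(k) = 1.
From deg A=1, deg B=1, deg C=0: d=1.
A polynomial solution: f(k) = k/3.
So s_k = (B(k−1)f/C)·t_k = (k*(k + 4)/3)·t_k = k/(3*(k + 3)).
Check: Δs_k = 1/(k**2 + 7*k + 12). ✓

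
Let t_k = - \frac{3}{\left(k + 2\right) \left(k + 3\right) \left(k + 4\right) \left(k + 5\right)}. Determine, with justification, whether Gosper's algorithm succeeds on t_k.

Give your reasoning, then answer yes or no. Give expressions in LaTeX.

Ratio r(k) = (k + 2)/(k + 6).
Factor: A=k + 2; B=k + 6; C=1.
Set up (k + 2)·f(k+1) − (k + 5)·f(k) − (1) = 0.
Degrees (1,1,0) ⇒ d ≤ 3.
Solving with deg f ≤ 3: f(k) = k*(k**2 + 9*k + 26)/72.
Certificate R = B(k−1)f/C = k*(k + 5)*(k**2 + 9*k + 26)/72 gives s_k = k*(-k**2 - 9*k - 26)/(24*(k + 2)*(k + 3)*(k + 4)).
Check: Δs_k = -3/(k**4 + 14*k**3 + 71*k**2 + 154*k + 120). ✓

Yes. s_k = \frac{k \left(- k^{2} - 9 k - 26\right)}{24 \left(k + 2\right) \left(k + 3\right) \left(k + 4\right)}.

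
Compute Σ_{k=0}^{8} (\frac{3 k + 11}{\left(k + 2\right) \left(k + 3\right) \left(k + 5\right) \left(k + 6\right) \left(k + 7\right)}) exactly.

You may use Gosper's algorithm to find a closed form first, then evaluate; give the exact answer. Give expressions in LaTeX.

Σ = 5/308

Compute t_(k+1)/t_k: get (k + 2)*(k + 5)*(3*k + 14)/((k + 4)*(k + 8)*(3*k + 11)).
A = k + 2, B = k + 8, C = k**2 + 23*k/3 + 44/3.
Set up (k + 2)·f(k+1) − (k + 7)·f(k) − (k**2 + 23*k/3 + 44/3) = 0.
Bound: deg f ≤ 5.
Match coefficients ⇒ f(k) = k*(k + 3)*(k + 4)*(k**2 + 13*k + 52)/180.
So s_k = (B(k−1)f/C)·t_k = (k*(k + 3)*(k + 7)*(k**2 + 13*k + 52)/(60*(3*k + 11)))·t_k = k*(k**2 + 13*k + 52)/(60*(k**3 + 13*k**2 + 52*k + 60)).
Verify: (3*k + 11)/(k**5 + 23*k**4 + 203*k**3 + 853*k**2 + 1692*k + 1260) matches t_k.
Sum = s_(9) − s_(0); s_(9) = 5/308, s_(0) = 0 ⇒ 5/308.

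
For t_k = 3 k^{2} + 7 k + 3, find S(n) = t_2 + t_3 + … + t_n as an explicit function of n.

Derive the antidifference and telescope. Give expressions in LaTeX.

S(n) = n^{3} + 5 n^{2} + 7 n - 13

Step 1: r(k) = (3*k**2 + 13*k + 13)/(3*k**2 + 7*k + 3).
Normal form (A,B,C) = (1, 1, k**2 + 7*k/3 + 1).
Key eq: (1)·f(k+1) = (1)·f(k) + (k**2 + 7*k/3 + 1).
d = 3 from the (0,0,2) case.
A polynomial solution: f(k) = k**2*(k + 2)/3.
Certificate R = B(k−1)f/C = k**2*(k + 2)/(3*k**2 + 7*k + 3) gives s_k = k**2*(k + 2).
s_(k+1) − s_k = 3*k**2 + 7*k + 3 = t_k.
Σ_(k=2)^n t_k = s_(n+1) − s_(2) = (n**3 + 5*n**2 + 7*n + 3) − (16), i.e. n**3 + 5*n**2 + 7*n - 13.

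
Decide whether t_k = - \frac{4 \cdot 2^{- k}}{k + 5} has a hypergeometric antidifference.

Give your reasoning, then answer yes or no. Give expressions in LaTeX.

No — key equation has no polynomial f.

Step 1: r(k) = (k + 5)/(2*(k + 6)).
Factor: A=k/2 + 5/2; B=k + 6; C=1.
Key eq: (k/2 + 5/2)·f(k+1) = (k + 5)·f(k) + (1).
deg f ≤ -1 (via 1,1,0).
d = -1 < 0 ⇒ no nonzero polynomial f; not summable.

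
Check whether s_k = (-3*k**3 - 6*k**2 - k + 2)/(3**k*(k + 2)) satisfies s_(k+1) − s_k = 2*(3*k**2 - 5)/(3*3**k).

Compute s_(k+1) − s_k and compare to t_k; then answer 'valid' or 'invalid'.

s_(k+1) = (-k - 3*(k + 1)**3 - 6*(k + 1)**2 + 1)/(3*3**k*(k + 3))
s_(k+1) − s_k = (6*k**4 + 24*k**3 + 5*k**2 - 49*k - 34)/(3*3**k*(k**2 + 5*k + 6))
(s_(k+1) − s_k) − t_k = (-6*k**3 - 21*k**2 + k + 26)/(3*3**k*(k**2 + 5*k + 6))

Invalid: residual (-6*k**3 - 21*k**2 + k + 26)/(3*3**k*(k**2 + 5*k + 6)) ≠ 0.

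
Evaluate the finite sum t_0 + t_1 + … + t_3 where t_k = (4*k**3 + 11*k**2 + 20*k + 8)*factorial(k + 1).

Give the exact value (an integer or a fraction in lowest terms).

Compute t_(k+1)/t_k: get (4*k**4 + 31*k**3 + 100*k**2 + 151*k + 86)/(4*k**3 + 11*k**2 + 20*k + 8).
Take A(k)=k + 2, B(k)=1, C(k)=k**3 + 11*k**2/4 + 5*k + 2.
Solve (k + 2)·f(k+1) − (1)·f(k) = k**3 + 11*k**2/4 + 5*k + 2.
d = 2 from the (1,0,3) case.
A polynomial solution: f(k) = (4*k**2 - k + 2)/4.
Get s_k = R·t_k = (4*k**2 - k + 2)*factorial(k + 1) with R(k) = B(k−1)f(k)/C(k) = (4*k**2 - k + 2)/(4*k**3 + 11*k**2 + 20*k + 8).
s_(k+1) − s_k = (4*k**3 + 11*k**2 + 20*k + 8)*factorial(k + 1) = t_k.
Evaluate s at k=4 and k=0: 7440 and 2; difference 7438.

Σ = 7438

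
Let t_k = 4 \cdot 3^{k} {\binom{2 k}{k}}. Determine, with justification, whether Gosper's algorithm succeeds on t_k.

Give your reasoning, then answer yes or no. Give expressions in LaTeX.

The ratio is 6*(2*k + 1)/(k + 1).
Gosper form: A/B · C(k+1)/C(k) with A=12*k + 6, B=k + 1, C=1.
Key eq: (12*k + 6)·f(k+1) = (k)·f(k) + (1).
Degrees (1,1,0) ⇒ d ≤ -1.
deg f ≤ -1 is impossible — no certificate.

No; the degree bound rules out any f.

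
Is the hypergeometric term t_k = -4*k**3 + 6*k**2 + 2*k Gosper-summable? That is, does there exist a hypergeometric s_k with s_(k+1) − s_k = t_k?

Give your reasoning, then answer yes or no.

Ratio r(k) = (2*k**3 + 3*k**2 - k - 2)/(k*(2*k**2 - 3*k - 1)).
Factor: A=1; B=1; C=k**3 - 3*k**2/2 - k/2.
Need (1)·f(k+1) − (1)·f(k) = k**3 - 3*k**2/2 - k/2.
d = 4 from the (0,0,3) case.
Match coefficients ⇒ f(k) = k**2*(k - 3)*(k - 1)/4.
R(k) = B(k−1)·f(k)/C(k) = k*(k - 3)*(k - 1)/(2*(2*k**2 - 3*k - 1)); s_k = R·t_k = k**2*(-k**2 + 4*k - 3).
Verify: 2*k*(-2*k**2 + 3*k + 1) matches t_k.

Yes. s_k = k**2*(-k**2 + 4*k - 3).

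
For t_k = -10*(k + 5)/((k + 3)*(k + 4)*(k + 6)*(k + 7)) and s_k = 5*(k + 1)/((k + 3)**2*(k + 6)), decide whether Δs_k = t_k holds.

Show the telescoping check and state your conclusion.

s_(k+1) = 5*(k + 2)/((k + 4)**2*(k + 7))
s_(k+1) − s_k = 5*(-(k + 1)*(k + 4)**2*(k + 7) + (k + 2)*(k + 3)**2*(k + 6))/((k + 3)**2*(k + 4)**2*(k + 6)*(k + 7))
(s_(k+1) − s_k) − t_k = 10*(3*k**2 + 27*k + 58)/(k**6 + 27*k**5 + 297*k**4 + 1705*k**3 + 5394*k**2 + 8928*k + 6048)

Invalid: residual 10*(3*k**2 + 27*k + 58)/(k**6 + 27*k**5 + 297*k**4 + 1705*k**3 + 5394*k**2 + 8928*k + 6048) ≠ 0.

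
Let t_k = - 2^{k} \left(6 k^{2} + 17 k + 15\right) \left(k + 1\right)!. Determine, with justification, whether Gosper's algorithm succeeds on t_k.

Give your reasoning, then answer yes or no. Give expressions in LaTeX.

Compute t_(k+1)/t_k: get 2*(6*k**3 + 41*k**2 + 96*k + 76)/(6*k**2 + 17*k + 15).
Normal form (A,B,C) = (2*k + 4, 1, k**2 + 17*k/6 + 5/2).
Key eq: (2*k + 4)·f(k+1) = (1)·f(k) + (k**2 + 17*k/6 + 5/2).
Degrees (1,0,2) ⇒ d ≤ 1.
Solve for f: f(k) = (3*k + 1)/6 (degree 1 ≤ 1).
Get s_k = R·t_k = -2**k*(3*k + 1)*factorial(k + 1) with R(k) = B(k−1)f(k)/C(k) = (3*k + 1)/(6*k**2 + 17*k + 15).
Δs = -2**k*(6*k**2 + 17*k + 15)*factorial(k + 1), as required.

Yes. s_k = - 2^{k} \left(3 k + 1\right) \left(k + 1\right)!.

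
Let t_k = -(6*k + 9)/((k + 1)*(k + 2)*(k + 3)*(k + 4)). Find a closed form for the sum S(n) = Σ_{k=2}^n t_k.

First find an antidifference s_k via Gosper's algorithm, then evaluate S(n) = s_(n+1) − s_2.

The ratio is (k + 1)*(2*k + 5)/((k + 5)*(2*k + 3)).
Gosper form: A/B · C(k+1)/C(k) with A=k + 1, B=k + 5, C=k + 3/2.
Need (k + 1)·f(k+1) − (k + 4)·f(k) = k + 3/2.
d = 3 from the (1,1,1) case.
Match coefficients ⇒ f(k) = k*(2*k**2 + 12*k + 13)/18.
So s_k = (B(k−1)f/C)·t_k = (k*(k + 4)*(2*k**2 + 12*k + 13)/(9*(2*k + 3)))·t_k = -k*(2*k**2 + 12*k + 13)/(3*(k + 1)*(k + 2)*(k + 3)).
Verify: 3*(-2*k - 3)/(k**4 + 10*k**3 + 35*k**2 + 50*k + 24) matches t_k.
Σ_(k=2)^n t_k = s_(n+1) − s_(2) = ((-2*n**3 - 18*n**2 - 43*n - 27)/(3*(n**3 + 9*n**2 + 26*n + 24))) − (-1/2), i.e. (-n**3 - 9*n**2 - 8*n + 18)/(6*(n**3 + 9*n**2 + 26*n + 24)).

S(n) = (-n**3 - 9*n**2 - 8*n + 18)/(6*(n**3 + 9*n**2 + 26*n + 24))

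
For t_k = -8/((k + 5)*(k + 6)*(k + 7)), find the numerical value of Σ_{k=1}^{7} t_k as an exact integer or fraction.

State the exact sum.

Σ = -20/273

The ratio is (k + 5)/(k + 8).
So A=k + 5 and B=k + 8, with C=1.
Solve (k + 5)·f(k+1) − (k + 7)·f(k) = 1.
Degrees (1,1,0) ⇒ d ≤ 2.
Solving with deg f ≤ 2: f(k) = k*(k + 11)/60.
So s_k = (B(k−1)f/C)·t_k = (k*(k + 7)*(k + 11)/60)·t_k = 2*k*(-k - 11)/(15*(k + 5)*(k + 6)).
s_(k+1) − s_k = -8/(k**3 + 18*k**2 + 107*k + 210) = t_k.
Sum = s_(8) − s_(1); s_(8) = -152/1365, s_(1) = -4/105 ⇒ -20/273.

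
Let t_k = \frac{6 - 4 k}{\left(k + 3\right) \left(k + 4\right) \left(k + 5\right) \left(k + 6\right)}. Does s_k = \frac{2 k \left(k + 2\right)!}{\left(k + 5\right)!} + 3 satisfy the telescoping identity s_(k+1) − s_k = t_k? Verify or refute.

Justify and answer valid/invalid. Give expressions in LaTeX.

s_(k+1) = (3*k**3 + 45*k**2 + 224*k + 362)/((k + 4)*(k + 5)*(k + 6))
s_(k+1) − s_k = (6 - 4*k)/((k + 3)*(k + 4)*(k + 5)*(k + 6))
(s_(k+1) − s_k) − t_k = 0

Valid — Δs_k = t_k.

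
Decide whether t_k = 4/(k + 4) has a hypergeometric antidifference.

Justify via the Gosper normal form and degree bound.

The ratio is (k + 4)/(k + 5).
Take A(k)=k + 4, B(k)=k + 5, C(k)=1.
Solve (k + 4)·f(k+1) − (k + 4)·f(k) = 1.
Bound: deg f ≤ 0.
Generic f = c0 gives residual -1; -1 = 0 cannot hold, so t_k is not Gosper-summable.

No — key equation has no polynomial f.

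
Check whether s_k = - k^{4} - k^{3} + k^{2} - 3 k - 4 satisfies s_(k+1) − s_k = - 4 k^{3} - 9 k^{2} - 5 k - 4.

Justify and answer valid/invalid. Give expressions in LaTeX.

valid (s_(k+1) − s_k reduces to t_k)

s_(k+1) = -3*k - (k + 1)**4 - (k + 1)**3 + (k + 1)**2 - 7
s_(k+1) − s_k = -4*k**3 - 9*k**2 - 5*k - 4
(s_(k+1) − s_k) − t_k = 0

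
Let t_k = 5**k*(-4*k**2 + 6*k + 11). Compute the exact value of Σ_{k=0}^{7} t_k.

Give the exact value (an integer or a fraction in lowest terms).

Σ = -12890624

Compute t_(k+1)/t_k: get 5*(4*k**2 + 2*k - 13)/(4*k**2 - 6*k - 11).
Normal form (A,B,C) = (5, 1, k**2 - 3*k/2 - 11/4).
f must satisfy (5)·f(k+1) − (1)·f(k) = k**2 - 3*k/2 - 11/4.
deg f ≤ 2 (via 0,0,2).
Match coefficients ⇒ f(k) = (k**2 - 4*k + 1)/4.
Get s_k = R·t_k = 5**k*(-k**2 + 4*k - 1) with R(k) = B(k−1)f(k)/C(k) = (k**2 - 4*k + 1)/(4*k**2 - 6*k - 11).
Δs = 5**k*(-4*k**2 + 6*k + 11), as required.
Σ_(k=0)^(7) t_k = s_(8) − s_(0) = -12890625 − (-1) = -12890624.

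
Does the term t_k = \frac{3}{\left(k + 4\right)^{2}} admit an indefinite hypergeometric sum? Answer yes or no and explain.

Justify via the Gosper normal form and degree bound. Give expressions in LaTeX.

The ratio is (k + 4)**2/(k + 5)**2.
A = k**2 + 8*k + 16, B = k**2 + 10*k + 25, C = 1.
Need (k**2 + 8*k + 16)·f(k+1) − (k**2 + 8*k + 16)·f(k) = 1.
d = 0 from the (2,2,0) case.
Generic f = c0 gives residual -1; -1 = 0 cannot hold, so t_k is not Gosper-summable.

No — t_k has no hypergeometric antidifference.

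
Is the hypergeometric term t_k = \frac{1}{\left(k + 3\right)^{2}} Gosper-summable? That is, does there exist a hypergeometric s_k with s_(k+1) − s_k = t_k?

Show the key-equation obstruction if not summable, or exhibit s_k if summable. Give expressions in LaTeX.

No — key equation has no polynomial f.

Step 1: r(k) = (k + 3)**2/(k + 4)**2.
Factor: A=k**2 + 6*k + 9; B=k**2 + 8*k + 16; C=1.
Key eq: (k**2 + 6*k + 9)·f(k+1) = (k**2 + 6*k + 9)·f(k) + (1).
Degrees (2,2,0) ⇒ d ≤ 0.
Put f(k) = c0: A·f(k+1) − B(k−1)·f(k) − C = -1; need -1 = 0 — inconsistent ⇒ no f, not summable.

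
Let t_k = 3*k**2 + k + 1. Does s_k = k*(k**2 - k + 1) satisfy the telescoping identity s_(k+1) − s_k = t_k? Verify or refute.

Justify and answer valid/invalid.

Valid: the claim telescopes to t_k.

s_(k+1) = -(k + 1)*(k - (k + 1)**2)
s_(k+1) − s_k = 3*k**2 + k + 1
(s_(k+1) − s_k) − t_k = 0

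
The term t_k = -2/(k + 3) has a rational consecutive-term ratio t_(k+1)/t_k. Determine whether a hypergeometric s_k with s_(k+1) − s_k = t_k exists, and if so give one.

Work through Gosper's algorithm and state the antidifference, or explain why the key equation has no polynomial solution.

Compute t_(k+1)/t_k: get (k + 3)/(k + 4).
A = k + 3, B = k + 4, C = 1.
Need (k + 3)·f(k+1) − (k + 3)·f(k) = 1.
Degrees (1,1,0) ⇒ d ≤ 0.
f = c0 ⇒ A·f(k+1) − B(k−1)·f(k) − C = -1. The system {-1 = 0} is inconsistent; no antidifference.

no hypergeometric antidifference exists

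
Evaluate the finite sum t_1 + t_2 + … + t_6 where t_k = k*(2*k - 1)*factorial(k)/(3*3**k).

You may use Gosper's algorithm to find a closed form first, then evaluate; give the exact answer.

Step 1: r(k) = (k + 1)**2*(2*k + 1)/(3*k*(2*k - 1)).
Normal form (A,B,C) = (k/3 + 1/3, 1, k**2 - k/2).
Need (k/3 + 1/3)·f(k+1) − (1)·f(k) = k**2 - k/2.
deg f ≤ 1 (via 1,0,2).
Solving with deg f ≤ 1: f(k) = 3*(2*k + 1)/2.
So s_k = (B(k−1)f/C)·t_k = (3*(2*k + 1)/(k*(2*k - 1)))·t_k = (2*k + 1)*factorial(k)/3**k.
Verify: k*(2*k - 1)*factorial(k)/(3*3**k) matches t_k.
Evaluate s at k=7 and k=1: 2800/81 and 1; difference 2719/81.

Σ = 2719/81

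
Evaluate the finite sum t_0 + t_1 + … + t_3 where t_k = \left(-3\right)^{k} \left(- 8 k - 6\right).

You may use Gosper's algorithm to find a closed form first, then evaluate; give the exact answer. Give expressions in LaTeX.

Step 1: r(k) = 3*(-4*k - 7)/(4*k + 3).
Factor: A=-3; B=1; C=k + 3/4.
Solve (-3)·f(k+1) − (1)·f(k) = k + 3/4.
Degrees (0,0,1) ⇒ d ≤ 1.
Solve for f: f(k) = -k/4 (degree 1 ≤ 1).
R(k) = B(k−1)·f(k)/C(k) = -k/(4*k + 3); s_k = R·t_k = 2*(-3)**k*k.
Δs = (-3)**k*(-8*k - 6), as required.
Sum = s_(4) − s_(0); s_(4) = 648, s_(0) = 0 ⇒ 648.

Σ = 648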